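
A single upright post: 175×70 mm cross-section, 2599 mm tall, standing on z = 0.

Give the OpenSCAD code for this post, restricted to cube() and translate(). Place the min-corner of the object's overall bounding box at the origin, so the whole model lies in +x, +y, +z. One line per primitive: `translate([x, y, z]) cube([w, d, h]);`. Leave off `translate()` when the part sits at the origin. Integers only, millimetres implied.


cube([175, 70, 2599]);


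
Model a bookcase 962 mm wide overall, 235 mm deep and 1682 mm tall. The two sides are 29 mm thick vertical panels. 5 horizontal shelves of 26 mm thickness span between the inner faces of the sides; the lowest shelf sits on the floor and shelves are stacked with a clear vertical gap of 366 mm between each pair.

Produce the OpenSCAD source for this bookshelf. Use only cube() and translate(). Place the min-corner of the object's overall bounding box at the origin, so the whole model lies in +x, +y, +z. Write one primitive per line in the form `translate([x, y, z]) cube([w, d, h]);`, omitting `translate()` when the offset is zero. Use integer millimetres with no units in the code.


cube([29, 235, 1682]);
translate([933, 0, 0]) cube([29, 235, 1682]);
translate([29, 0, 0]) cube([904, 235, 26]);
translate([29, 0, 392]) cube([904, 235, 26]);
translate([29, 0, 784]) cube([904, 235, 26]);
translate([29, 0, 1176]) cube([904, 235, 26]);
translate([29, 0, 1568]) cube([904, 235, 26]);


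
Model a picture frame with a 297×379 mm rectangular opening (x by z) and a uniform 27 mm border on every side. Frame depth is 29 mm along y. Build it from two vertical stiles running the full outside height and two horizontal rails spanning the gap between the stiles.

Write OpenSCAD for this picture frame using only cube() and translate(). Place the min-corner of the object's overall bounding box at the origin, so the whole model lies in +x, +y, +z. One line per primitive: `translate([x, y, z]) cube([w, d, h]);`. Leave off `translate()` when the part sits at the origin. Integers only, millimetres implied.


cube([27, 29, 433]);
translate([324, 0, 0]) cube([27, 29, 433]);
translate([27, 0, 0]) cube([297, 29, 27]);
translate([27, 0, 406]) cube([297, 29, 27]);


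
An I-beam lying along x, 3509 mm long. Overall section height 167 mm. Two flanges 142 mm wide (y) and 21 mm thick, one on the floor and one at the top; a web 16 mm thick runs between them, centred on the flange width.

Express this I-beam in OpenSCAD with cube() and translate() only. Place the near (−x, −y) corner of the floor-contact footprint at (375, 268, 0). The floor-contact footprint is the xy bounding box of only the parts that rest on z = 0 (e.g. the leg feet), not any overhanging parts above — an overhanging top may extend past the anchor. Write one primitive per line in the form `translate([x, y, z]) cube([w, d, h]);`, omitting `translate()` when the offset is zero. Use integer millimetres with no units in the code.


translate([375, 268, 0]) cube([3509, 142, 21]);
translate([375, 331, 21]) cube([3509, 16, 125]);
translate([375, 268, 146]) cube([3509, 142, 21]);


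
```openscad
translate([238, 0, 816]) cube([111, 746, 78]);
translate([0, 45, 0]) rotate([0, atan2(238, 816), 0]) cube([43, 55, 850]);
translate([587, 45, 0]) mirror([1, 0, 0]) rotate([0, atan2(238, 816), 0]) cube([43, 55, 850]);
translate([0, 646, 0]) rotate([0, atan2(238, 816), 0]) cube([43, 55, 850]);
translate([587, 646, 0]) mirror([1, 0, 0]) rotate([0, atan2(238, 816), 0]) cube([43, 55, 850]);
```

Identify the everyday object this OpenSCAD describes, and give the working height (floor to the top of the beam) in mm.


A sawhorse. The overall height is 894 mm.

A beam across two mirrored pairs of raked legs — a sawhorse. The beam's underside is at z = 816 (matching the legs' vertical rise in atan2(238, 816)) and the beam is 78 mm tall, so its top is at 816 + 78 = 894 mm. The raked legs top out at the beam's underside, so that is the highest point.


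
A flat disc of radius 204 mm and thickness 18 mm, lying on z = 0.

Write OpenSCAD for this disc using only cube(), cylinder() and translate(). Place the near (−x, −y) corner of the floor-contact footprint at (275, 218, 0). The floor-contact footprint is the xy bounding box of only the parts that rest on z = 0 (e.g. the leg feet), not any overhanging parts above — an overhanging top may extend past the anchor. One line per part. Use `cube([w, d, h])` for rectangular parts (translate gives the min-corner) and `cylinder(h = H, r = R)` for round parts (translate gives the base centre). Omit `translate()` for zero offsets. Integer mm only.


translate([479, 422, 0]) cylinder(h = 18, r = 204);


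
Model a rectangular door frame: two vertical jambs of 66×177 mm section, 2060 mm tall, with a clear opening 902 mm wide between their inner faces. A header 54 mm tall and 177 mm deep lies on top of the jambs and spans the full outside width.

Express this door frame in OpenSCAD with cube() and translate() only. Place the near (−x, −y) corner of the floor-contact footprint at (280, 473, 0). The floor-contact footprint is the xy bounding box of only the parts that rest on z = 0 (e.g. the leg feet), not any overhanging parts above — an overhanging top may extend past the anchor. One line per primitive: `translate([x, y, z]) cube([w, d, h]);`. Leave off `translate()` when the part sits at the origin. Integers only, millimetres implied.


translate([280, 473, 0]) cube([66, 177, 2060]);
translate([1248, 473, 0]) cube([66, 177, 2060]);
translate([280, 473, 2060]) cube([1034, 177, 54]);


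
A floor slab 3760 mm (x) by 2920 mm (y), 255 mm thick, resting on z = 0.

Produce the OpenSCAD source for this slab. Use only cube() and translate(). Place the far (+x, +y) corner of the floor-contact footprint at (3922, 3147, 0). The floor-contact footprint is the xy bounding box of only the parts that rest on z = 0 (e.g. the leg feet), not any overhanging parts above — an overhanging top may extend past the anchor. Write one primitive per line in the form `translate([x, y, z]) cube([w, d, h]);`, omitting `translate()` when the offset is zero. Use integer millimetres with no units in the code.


translate([162, 227, 0]) cube([3760, 2920, 255]);


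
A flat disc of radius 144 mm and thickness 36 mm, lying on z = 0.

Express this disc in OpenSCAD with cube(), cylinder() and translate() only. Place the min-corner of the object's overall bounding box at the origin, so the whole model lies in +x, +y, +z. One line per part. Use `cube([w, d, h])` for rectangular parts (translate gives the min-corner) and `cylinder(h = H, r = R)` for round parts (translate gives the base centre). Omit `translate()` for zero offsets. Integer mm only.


translate([144, 144, 0]) cylinder(h = 36, r = 144);


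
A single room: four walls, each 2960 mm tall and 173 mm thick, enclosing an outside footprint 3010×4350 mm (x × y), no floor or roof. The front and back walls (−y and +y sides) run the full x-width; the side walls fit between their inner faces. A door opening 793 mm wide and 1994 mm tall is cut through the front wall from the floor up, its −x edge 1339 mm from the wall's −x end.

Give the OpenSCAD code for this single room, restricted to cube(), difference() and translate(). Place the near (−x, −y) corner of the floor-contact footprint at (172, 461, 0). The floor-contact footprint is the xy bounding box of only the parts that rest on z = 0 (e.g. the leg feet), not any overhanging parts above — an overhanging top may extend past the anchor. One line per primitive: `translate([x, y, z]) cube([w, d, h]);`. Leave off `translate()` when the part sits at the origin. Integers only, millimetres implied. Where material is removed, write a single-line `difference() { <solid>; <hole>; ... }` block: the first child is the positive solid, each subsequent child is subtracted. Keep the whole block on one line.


difference() { translate([172, 461, 0]) cube([3010, 173, 2960]); translate([1511, 461, 0]) cube([793, 173, 1994]); }
translate([172, 4638, 0]) cube([3010, 173, 2960]);
translate([172, 634, 0]) cube([173, 4004, 2960]);
translate([3009, 634, 0]) cube([173, 4004, 2960]);


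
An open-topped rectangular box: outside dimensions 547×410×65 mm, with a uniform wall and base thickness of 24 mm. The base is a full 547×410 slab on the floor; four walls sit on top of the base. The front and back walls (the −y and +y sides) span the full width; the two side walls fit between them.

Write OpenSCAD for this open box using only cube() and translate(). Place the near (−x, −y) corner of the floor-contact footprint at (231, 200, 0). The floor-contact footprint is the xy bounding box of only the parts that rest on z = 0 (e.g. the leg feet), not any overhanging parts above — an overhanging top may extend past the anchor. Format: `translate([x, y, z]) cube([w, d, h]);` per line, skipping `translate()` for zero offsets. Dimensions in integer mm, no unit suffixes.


translate([231, 200, 0]) cube([547, 410, 24]);
translate([231, 200, 24]) cube([547, 24, 41]);
translate([231, 586, 24]) cube([547, 24, 41]);
translate([231, 224, 24]) cube([24, 362, 41]);
translate([754, 224, 24]) cube([24, 362, 41]);


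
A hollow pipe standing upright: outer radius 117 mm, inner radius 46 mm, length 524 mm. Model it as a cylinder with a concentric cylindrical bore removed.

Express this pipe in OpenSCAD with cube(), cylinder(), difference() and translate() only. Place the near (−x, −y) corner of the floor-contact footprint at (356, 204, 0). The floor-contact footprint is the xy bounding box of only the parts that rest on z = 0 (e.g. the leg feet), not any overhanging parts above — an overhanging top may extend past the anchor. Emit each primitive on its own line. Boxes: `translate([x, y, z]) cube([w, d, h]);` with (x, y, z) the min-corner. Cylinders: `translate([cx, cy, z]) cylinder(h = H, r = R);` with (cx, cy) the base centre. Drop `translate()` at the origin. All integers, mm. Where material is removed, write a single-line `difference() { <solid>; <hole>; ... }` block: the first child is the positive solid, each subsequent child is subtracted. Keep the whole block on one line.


difference() { translate([473, 321, 0]) cylinder(h = 524, r = 117); translate([473, 321, 0]) cylinder(h = 524, r = 46); }


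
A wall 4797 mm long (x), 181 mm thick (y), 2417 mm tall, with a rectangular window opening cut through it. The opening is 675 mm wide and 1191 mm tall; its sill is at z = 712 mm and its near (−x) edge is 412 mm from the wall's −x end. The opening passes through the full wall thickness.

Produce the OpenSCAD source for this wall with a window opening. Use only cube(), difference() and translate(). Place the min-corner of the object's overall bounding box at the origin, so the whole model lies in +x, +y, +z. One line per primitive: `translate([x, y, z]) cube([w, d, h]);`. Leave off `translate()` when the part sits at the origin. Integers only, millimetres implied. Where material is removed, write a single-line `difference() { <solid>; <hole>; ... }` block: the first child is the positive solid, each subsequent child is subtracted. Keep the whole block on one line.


difference() { cube([4797, 181, 2417]); translate([412, 0, 712]) cube([675, 181, 1191]); }


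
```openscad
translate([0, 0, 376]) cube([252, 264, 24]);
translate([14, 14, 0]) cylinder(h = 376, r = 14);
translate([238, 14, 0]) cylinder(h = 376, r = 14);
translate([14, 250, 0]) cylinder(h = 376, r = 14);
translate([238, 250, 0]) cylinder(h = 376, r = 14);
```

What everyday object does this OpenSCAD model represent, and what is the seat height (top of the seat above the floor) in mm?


A stool. The seat height is 400 mm.

A 252×264×24 slab at z = 376 on four corner cylinders — a stool. The seat top is 376 + 24 = 400 mm.


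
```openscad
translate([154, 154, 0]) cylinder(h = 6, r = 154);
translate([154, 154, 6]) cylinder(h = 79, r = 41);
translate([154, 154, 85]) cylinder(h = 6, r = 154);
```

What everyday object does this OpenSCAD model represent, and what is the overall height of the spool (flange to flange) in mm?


A spool. The overall height is 91 mm.

Three coaxial cylinders, large–small–large — a spool. Two 6 mm flanges and a 79 mm core give 6 + 79 + 6 = 91 mm.


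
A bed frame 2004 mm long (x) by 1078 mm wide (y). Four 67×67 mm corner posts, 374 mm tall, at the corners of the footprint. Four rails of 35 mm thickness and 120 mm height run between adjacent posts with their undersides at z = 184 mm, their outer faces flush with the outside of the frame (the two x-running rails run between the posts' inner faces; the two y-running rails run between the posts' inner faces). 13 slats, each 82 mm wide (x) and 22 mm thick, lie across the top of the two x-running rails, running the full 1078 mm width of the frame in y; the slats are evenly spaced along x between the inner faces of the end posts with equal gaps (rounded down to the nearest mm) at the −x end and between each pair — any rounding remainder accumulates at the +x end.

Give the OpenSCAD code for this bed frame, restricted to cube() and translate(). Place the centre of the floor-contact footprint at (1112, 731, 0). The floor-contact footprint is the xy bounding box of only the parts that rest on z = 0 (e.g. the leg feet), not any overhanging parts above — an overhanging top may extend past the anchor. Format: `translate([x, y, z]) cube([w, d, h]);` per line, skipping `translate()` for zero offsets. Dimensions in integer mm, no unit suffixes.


translate([110, 192, 0]) cube([67, 67, 374]);
translate([110, 1203, 0]) cube([67, 67, 374]);
translate([2047, 192, 0]) cube([67, 67, 374]);
translate([2047, 1203, 0]) cube([67, 67, 374]);
translate([177, 192, 184]) cube([1870, 35, 120]);
translate([177, 1235, 184]) cube([1870, 35, 120]);
translate([110, 259, 184]) cube([35, 944, 120]);
translate([2079, 259, 184]) cube([35, 944, 120]);
translate([234, 192, 304]) cube([82, 1078, 22]);
translate([373, 192, 304]) cube([82, 1078, 22]);
translate([512, 192, 304]) cube([82, 1078, 22]);
translate([651, 192, 304]) cube([82, 1078, 22]);
translate([790, 192, 304]) cube([82, 1078, 22]);
translate([929, 192, 304]) cube([82, 1078, 22]);
translate([1068, 192, 304]) cube([82, 1078, 22]);
translate([1207, 192, 304]) cube([82, 1078, 22]);
translate([1346, 192, 304]) cube([82, 1078, 22]);
translate([1485, 192, 304]) cube([82, 1078, 22]);
translate([1624, 192, 304]) cube([82, 1078, 22]);
translate([1763, 192, 304]) cube([82, 1078, 22]);
translate([1902, 192, 304]) cube([82, 1078, 22]);


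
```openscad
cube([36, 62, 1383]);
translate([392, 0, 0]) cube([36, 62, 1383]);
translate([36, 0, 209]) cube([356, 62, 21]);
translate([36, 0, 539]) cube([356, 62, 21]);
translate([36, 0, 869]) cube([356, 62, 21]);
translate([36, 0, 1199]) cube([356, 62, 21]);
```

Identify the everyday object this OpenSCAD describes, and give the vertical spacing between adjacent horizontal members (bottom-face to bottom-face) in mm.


A ladder. The rung spacing is 330 mm.

Two tall 36×62 posts with 4 short bars between them — a ladder. Adjacent rungs sit at z = 209 and z = 539, so the spacing is 539 − 209 = 330 mm.


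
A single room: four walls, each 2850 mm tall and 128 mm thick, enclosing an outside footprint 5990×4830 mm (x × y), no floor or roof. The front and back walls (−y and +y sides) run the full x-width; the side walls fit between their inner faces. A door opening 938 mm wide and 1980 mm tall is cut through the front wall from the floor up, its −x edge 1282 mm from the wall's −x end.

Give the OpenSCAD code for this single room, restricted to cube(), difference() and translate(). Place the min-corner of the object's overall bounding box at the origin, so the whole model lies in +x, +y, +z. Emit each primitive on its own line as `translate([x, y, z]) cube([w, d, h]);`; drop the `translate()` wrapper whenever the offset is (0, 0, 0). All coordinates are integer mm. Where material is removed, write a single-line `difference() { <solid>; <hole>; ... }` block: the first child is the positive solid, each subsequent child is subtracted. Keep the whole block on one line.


difference() { cube([5990, 128, 2850]); translate([1282, 0, 0]) cube([938, 128, 1980]); }
translate([0, 4702, 0]) cube([5990, 128, 2850]);
translate([0, 128, 0]) cube([128, 4574, 2850]);
translate([5862, 128, 0]) cube([128, 4574, 2850]);


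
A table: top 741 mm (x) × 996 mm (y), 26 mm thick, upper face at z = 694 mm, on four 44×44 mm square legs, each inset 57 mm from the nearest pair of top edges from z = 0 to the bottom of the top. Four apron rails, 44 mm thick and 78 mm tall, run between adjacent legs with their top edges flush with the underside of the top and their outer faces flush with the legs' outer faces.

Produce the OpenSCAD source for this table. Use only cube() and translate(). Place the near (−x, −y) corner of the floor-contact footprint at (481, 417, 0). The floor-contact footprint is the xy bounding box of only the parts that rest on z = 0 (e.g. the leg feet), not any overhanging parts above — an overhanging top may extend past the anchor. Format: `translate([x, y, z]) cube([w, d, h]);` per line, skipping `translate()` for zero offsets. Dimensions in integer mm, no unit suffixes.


translate([424, 360, 668]) cube([741, 996, 26]);
translate([481, 417, 0]) cube([44, 44, 668]);
translate([1064, 417, 0]) cube([44, 44, 668]);
translate([481, 1255, 0]) cube([44, 44, 668]);
translate([1064, 1255, 0]) cube([44, 44, 668]);
translate([525, 417, 590]) cube([539, 44, 78]);
translate([525, 1255, 590]) cube([539, 44, 78]);
translate([481, 461, 590]) cube([44, 794, 78]);
translate([1064, 461, 590]) cube([44, 794, 78]);


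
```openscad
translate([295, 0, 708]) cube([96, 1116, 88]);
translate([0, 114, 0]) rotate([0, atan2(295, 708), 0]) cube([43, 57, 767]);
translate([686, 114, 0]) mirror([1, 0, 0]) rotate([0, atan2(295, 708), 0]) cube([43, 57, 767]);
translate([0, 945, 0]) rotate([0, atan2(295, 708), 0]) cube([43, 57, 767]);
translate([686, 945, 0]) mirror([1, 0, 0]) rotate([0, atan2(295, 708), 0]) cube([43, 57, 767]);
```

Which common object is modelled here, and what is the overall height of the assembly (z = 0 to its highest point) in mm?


A sawhorse. The overall height is 796 mm.

A beam across two mirrored pairs of raked legs — a sawhorse. The beam's underside is at z = 708 (matching the legs' vertical rise in atan2(295, 708)) and the beam is 88 mm tall, so its top is at 708 + 88 = 796 mm. The raked legs top out at the beam's underside, so that is the highest point.


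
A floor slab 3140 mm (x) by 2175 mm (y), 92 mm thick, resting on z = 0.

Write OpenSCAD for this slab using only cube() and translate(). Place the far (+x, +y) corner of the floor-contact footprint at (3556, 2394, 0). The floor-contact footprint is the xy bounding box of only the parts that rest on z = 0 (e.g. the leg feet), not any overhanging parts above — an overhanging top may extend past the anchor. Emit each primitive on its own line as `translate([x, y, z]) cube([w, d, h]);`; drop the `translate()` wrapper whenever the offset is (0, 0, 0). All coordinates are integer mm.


translate([416, 219, 0]) cube([3140, 2175, 92]);


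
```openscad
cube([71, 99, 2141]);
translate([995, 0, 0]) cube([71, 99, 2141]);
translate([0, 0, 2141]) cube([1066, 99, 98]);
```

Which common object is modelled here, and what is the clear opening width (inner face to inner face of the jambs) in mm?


A door frame. The clear opening width is 924 mm.

Two 2141 mm tall posts with a header on top — a door frame. The left jamb is 71 mm wide at x = 0; the right jamb starts at x = 995. The clear opening is 995 − 71 = 924 mm.


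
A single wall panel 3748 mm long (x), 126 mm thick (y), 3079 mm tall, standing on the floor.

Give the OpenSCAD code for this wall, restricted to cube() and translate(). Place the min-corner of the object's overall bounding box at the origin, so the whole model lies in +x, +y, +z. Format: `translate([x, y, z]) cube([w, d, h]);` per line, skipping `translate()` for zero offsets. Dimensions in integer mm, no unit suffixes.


cube([3748, 126, 3079]);


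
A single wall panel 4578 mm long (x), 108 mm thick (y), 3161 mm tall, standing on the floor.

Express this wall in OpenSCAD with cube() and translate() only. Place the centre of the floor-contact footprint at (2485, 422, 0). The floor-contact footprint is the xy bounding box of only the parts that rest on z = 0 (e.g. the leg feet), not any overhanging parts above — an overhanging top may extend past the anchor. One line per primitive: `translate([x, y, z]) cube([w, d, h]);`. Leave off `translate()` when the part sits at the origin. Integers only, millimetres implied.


translate([196, 368, 0]) cube([4578, 108, 3161]);


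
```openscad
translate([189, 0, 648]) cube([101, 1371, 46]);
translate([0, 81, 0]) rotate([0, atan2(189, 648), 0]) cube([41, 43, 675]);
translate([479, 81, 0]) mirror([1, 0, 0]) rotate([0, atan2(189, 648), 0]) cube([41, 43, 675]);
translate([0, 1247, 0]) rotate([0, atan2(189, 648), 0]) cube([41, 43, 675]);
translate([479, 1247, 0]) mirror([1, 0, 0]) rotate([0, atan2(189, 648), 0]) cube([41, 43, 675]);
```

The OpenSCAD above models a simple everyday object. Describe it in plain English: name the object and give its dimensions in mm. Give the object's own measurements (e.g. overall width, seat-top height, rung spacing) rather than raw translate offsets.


A sawhorse. A 101×1371×46 mm beam (x, y, z) sits on two A-frame leg pairs. Each pair is two raked legs of 41×43 mm section (43 mm along y) splaying symmetrically in x. Each leg rises 648 mm vertically over 189 mm of horizontal reach and is 675 mm long along its own axis. Every leg's outer bottom edge rests on the floor and its outer top edge meets a bottom edge of the beam — the left legs (tilting toward +x) meet the beam's −x bottom edge, the right legs (their mirror images, tilting toward −x) meet its +x bottom edge — so the leg tops tuck under the beam, the beam's underside is 648 mm above the floor, and the feet are 479 mm apart outside-to-outside with the beam centred between them. The two leg pairs are set in 81 mm from either end of the beam.


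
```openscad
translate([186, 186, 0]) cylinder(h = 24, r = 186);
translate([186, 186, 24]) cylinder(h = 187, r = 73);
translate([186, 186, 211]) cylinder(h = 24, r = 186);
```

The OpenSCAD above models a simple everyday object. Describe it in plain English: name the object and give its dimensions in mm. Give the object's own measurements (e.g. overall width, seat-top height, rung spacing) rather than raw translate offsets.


A spool: two coaxial disc flanges of radius 186 mm and thickness 24 mm, joined by a core cylinder of radius 73 mm and height 187 mm. The lower flange rests on z = 0 and the three cylinders share a vertical axis.


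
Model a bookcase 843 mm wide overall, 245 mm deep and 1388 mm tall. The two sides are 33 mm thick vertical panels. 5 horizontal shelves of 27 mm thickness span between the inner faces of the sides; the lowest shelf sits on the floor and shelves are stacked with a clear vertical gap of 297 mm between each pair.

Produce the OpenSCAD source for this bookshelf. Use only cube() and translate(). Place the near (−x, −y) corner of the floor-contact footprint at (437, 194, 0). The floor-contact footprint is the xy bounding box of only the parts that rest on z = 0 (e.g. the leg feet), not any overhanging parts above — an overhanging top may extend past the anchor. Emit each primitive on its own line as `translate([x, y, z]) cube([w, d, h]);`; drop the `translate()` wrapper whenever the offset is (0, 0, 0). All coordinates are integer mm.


translate([437, 194, 0]) cube([33, 245, 1388]);
translate([1247, 194, 0]) cube([33, 245, 1388]);
translate([470, 194, 0]) cube([777, 245, 27]);
translate([470, 194, 324]) cube([777, 245, 27]);
translate([470, 194, 648]) cube([777, 245, 27]);
translate([470, 194, 972]) cube([777, 245, 27]);
translate([470, 194, 1296]) cube([777, 245, 27]);


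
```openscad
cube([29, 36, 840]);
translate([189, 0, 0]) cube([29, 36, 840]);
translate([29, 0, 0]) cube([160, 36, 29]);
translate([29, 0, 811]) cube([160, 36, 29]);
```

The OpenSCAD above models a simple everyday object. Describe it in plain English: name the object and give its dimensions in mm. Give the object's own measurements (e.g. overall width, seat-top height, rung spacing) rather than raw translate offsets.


A rectangular picture frame lying in the x–z plane (depth along y). The opening is 160 mm wide (x) by 782 mm tall (z), surrounded by a border 29 mm wide on all four sides. The frame is 36 mm deep and is made of two full-height vertical stiles with two horizontal rails fitted between them.


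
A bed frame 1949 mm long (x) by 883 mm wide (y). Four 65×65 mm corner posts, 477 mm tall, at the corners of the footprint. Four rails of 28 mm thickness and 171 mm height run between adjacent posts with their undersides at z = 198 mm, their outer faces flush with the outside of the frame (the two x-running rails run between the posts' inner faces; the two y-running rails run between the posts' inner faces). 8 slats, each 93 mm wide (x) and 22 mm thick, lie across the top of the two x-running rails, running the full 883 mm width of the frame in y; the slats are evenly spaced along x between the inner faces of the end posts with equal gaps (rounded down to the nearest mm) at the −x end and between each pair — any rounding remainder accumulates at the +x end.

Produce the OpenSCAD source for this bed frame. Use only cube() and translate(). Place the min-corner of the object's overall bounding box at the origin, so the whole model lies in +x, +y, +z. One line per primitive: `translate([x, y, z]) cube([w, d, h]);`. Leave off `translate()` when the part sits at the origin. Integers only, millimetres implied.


// slat z = rail_z + rail_h = 198 + 171 = 369
// slat gap = ⌊(1819 − 8·93) / 9⌋ = 119
cube([65, 65, 477]);
translate([0, 818, 0]) cube([65, 65, 477]);
translate([1884, 0, 0]) cube([65, 65, 477]);
translate([1884, 818, 0]) cube([65, 65, 477]);
translate([65, 0, 198]) cube([1819, 28, 171]);
translate([65, 855, 198]) cube([1819, 28, 171]);
translate([0, 65, 198]) cube([28, 753, 171]);
translate([1921, 65, 198]) cube([28, 753, 171]);
translate([184, 0, 369]) cube([93, 883, 22]);
translate([396, 0, 369]) cube([93, 883, 22]);
translate([608, 0, 369]) cube([93, 883, 22]);
translate([820, 0, 369]) cube([93, 883, 22]);
translate([1032, 0, 369]) cube([93, 883, 22]);
translate([1244, 0, 369]) cube([93, 883, 22]);
translate([1456, 0, 369]) cube([93, 883, 22]);
translate([1668, 0, 369]) cube([93, 883, 22]);


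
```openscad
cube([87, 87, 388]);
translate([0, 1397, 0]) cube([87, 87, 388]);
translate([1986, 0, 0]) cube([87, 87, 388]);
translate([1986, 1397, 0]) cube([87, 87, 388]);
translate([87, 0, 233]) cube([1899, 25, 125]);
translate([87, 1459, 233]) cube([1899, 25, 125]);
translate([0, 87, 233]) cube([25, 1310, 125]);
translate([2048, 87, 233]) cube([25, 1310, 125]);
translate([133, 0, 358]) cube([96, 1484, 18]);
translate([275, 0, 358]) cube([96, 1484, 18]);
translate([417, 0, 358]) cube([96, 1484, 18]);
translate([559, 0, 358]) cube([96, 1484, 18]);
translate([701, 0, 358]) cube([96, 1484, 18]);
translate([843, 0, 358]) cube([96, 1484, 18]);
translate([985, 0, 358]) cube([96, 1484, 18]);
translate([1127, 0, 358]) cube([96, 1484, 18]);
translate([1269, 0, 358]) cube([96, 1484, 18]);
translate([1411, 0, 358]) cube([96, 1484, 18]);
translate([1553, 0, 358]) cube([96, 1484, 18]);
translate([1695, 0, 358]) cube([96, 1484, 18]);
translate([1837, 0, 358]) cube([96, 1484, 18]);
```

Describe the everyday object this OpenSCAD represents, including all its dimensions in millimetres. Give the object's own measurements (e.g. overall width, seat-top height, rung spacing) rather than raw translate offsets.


A bed frame 2073 mm long (x) by 1484 mm wide (y). Four 87×87 mm corner posts, 388 mm tall, at the corners of the footprint. Four rails of 25 mm thickness and 125 mm height run between adjacent posts with their undersides at z = 233 mm, their outer faces flush with the outside of the frame (the two x-running rails run between the posts' inner faces; the two y-running rails run between the posts' inner faces). 13 slats, each 96 mm wide (x) and 18 mm thick, lie across the top of the two x-running rails, running the full 1484 mm width of the frame in y; along x they sit between the end posts with a 46 mm gap after the −x posts and between neighbouring slats, leaving 53 mm before the +x posts.


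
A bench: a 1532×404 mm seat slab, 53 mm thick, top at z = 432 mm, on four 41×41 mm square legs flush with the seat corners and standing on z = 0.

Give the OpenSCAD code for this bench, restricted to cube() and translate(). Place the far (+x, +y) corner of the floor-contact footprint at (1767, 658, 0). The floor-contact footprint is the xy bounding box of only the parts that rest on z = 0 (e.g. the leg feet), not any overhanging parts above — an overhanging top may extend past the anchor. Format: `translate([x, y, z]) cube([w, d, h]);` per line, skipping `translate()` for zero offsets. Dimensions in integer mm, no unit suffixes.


translate([235, 254, 379]) cube([1532, 404, 53]);
translate([235, 254, 0]) cube([41, 41, 379]);
translate([235, 617, 0]) cube([41, 41, 379]);
translate([1726, 254, 0]) cube([41, 41, 379]);
translate([1726, 617, 0]) cube([41, 41, 379]);


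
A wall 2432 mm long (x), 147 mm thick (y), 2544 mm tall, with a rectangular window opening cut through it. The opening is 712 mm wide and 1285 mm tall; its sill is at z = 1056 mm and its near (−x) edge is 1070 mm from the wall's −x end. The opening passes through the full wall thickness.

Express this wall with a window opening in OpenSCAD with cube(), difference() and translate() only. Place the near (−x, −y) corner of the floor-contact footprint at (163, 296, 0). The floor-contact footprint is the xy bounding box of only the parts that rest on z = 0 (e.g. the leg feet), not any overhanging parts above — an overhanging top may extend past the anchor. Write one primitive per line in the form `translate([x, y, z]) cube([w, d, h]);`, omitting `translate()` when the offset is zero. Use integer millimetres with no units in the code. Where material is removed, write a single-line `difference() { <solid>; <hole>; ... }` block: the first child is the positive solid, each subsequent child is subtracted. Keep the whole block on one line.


difference() { translate([163, 296, 0]) cube([2432, 147, 2544]); translate([1233, 296, 1056]) cube([712, 147, 1285]); }


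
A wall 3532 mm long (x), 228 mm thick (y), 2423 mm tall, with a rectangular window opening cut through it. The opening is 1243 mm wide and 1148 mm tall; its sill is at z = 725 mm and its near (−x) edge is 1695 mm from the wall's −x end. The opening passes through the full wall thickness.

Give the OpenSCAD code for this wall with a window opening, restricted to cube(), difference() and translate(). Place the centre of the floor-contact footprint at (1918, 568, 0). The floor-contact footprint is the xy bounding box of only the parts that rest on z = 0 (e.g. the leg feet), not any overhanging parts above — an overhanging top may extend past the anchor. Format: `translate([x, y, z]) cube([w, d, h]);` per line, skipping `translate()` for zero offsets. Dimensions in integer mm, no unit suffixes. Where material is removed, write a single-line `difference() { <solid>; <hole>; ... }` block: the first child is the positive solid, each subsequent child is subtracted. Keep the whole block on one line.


difference() { translate([152, 454, 0]) cube([3532, 228, 2423]); translate([1847, 454, 725]) cube([1243, 228, 1148]); }


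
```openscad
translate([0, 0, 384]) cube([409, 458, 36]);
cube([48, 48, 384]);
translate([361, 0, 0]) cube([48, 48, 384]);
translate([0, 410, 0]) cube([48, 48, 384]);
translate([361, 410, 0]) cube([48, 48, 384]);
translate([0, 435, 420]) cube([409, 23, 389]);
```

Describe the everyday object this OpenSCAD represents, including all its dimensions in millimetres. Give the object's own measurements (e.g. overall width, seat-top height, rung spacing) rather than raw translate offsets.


A chair. The seat is a 409×458×36 mm slab with its top at z = 420 mm, on four 48×48 mm corner legs (flush with the seat edges, standing on z = 0). A flat backrest 23 mm thick, 389 mm tall, spans the full seat width and rises from the seat top along its +y edge, rear face flush with the rear of the seat.


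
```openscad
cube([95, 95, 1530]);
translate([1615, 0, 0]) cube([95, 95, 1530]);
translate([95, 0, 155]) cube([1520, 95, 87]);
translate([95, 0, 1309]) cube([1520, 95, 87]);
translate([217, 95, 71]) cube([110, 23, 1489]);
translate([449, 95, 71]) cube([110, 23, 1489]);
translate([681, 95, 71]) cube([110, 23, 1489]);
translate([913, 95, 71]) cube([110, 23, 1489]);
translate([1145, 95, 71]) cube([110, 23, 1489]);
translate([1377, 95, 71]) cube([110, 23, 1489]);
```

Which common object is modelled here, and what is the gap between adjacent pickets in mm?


A fence section. The picket gap is 122 mm.

Two posts, two rails, 6 pickets — a fence section. Span 1520 mm holds 6 pickets of 110 mm with 7 equal gaps: ⌊(1520 − 6·110) / 7⌋ = 122 mm.


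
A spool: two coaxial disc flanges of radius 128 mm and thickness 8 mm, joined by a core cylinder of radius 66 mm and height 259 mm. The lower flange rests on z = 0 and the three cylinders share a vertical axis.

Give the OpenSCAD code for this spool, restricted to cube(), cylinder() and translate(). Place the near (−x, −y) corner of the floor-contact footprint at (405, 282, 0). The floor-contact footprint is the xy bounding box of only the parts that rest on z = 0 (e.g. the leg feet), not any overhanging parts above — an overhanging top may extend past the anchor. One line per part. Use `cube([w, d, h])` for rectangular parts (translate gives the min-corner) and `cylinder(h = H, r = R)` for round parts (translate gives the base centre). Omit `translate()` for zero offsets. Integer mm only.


translate([533, 410, 0]) cylinder(h = 8, r = 128);
translate([533, 410, 8]) cylinder(h = 259, r = 66);
translate([533, 410, 267]) cylinder(h = 8, r = 128);


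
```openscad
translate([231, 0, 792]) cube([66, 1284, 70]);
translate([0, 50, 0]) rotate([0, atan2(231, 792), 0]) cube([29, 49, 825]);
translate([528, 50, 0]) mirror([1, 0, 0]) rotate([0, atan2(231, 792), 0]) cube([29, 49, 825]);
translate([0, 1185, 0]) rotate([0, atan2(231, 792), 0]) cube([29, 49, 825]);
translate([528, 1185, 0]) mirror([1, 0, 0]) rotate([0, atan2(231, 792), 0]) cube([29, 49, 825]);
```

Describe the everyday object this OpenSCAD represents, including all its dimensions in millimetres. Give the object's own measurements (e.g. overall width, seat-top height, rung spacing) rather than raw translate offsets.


A sawhorse. A 66×1284×70 mm beam (x, y, z) sits on two A-frame leg pairs. Each pair is two raked legs of 29×49 mm section (49 mm along y) splaying symmetrically in x. Each leg rises 792 mm vertically over 231 mm of horizontal reach and is 825 mm long along its own axis. Every leg's outer bottom edge rests on the floor and its outer top edge meets a bottom edge of the beam — the left legs (tilting toward +x) meet the beam's −x bottom edge, the right legs (their mirror images, tilting toward −x) meet its +x bottom edge — so the leg tops tuck under the beam, the beam's underside is 792 mm above the floor, and the feet are 528 mm apart outside-to-outside with the beam centred between them. The two leg pairs are set in 50 mm from either end of the beam.


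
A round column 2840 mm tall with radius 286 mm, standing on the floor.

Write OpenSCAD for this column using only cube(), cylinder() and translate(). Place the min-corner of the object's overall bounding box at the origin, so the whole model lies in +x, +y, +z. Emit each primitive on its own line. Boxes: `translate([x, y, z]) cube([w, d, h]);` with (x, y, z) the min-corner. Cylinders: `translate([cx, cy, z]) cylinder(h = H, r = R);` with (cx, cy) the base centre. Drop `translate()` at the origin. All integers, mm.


translate([286, 286, 0]) cylinder(h = 2840, r = 286);


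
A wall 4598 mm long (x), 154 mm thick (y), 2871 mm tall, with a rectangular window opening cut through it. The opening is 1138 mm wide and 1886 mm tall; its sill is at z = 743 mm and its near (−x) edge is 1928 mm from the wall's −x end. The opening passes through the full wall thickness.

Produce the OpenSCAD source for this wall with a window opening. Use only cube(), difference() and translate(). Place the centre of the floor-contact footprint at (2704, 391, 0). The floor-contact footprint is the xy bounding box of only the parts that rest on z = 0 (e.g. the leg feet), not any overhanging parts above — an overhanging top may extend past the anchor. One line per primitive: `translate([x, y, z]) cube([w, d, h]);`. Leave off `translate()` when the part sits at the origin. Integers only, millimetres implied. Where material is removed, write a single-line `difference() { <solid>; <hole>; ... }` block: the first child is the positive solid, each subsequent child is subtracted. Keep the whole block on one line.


difference() { translate([405, 314, 0]) cube([4598, 154, 2871]); translate([2333, 314, 743]) cube([1138, 154, 1886]); }


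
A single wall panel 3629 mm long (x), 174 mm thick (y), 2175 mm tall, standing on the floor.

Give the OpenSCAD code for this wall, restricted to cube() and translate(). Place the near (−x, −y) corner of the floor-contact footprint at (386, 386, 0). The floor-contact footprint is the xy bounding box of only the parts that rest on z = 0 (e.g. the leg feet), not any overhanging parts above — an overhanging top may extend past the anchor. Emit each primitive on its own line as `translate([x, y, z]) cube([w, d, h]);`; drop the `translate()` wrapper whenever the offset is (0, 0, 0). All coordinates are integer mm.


translate([386, 386, 0]) cube([3629, 174, 2175]);


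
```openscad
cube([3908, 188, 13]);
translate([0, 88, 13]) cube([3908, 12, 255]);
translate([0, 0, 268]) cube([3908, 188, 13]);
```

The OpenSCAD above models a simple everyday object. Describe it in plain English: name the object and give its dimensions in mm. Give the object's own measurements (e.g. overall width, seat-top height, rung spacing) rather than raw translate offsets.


An I-beam lying along x, 3908 mm long. Overall section height 281 mm. Two flanges 188 mm wide (y) and 13 mm thick, one on the floor and one at the top; a web 12 mm thick runs between them, centred on the flange width.


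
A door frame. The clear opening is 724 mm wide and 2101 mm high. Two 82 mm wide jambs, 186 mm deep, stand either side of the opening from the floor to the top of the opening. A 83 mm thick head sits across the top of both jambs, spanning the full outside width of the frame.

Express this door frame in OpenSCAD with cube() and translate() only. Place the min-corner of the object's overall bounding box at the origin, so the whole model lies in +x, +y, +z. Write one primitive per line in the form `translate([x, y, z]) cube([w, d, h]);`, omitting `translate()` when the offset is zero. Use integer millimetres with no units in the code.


cube([82, 186, 2101]);
translate([806, 0, 0]) cube([82, 186, 2101]);
translate([0, 0, 2101]) cube([888, 186, 83]);


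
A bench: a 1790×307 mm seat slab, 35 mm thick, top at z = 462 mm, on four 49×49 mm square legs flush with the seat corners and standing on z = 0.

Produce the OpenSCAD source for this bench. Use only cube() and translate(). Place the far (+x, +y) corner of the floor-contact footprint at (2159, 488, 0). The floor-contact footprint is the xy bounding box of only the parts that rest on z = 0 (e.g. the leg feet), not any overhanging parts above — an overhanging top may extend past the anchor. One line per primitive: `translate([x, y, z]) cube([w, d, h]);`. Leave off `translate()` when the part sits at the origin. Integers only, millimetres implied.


// leg_h = 462 − 35 = 427
translate([369, 181, 427]) cube([1790, 307, 35]);
translate([369, 181, 0]) cube([49, 49, 427]);
translate([369, 439, 0]) cube([49, 49, 427]);
translate([2110, 181, 0]) cube([49, 49, 427]);
translate([2110, 439, 0]) cube([49, 49, 427]);
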